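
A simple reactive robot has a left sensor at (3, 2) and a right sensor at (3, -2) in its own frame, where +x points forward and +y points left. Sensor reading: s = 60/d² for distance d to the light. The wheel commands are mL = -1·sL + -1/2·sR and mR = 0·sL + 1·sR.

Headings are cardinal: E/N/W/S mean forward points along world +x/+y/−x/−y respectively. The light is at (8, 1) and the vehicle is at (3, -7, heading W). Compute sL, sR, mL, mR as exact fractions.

left sensor world pos  = (0, -9); dL² = 164
right sensor world pos = (0, -5); dR² = 100
sL = 60/164 = 15/41
sR = 60/100 = 3/5
mL = -1·sL + -1/2·sR = -273/410
mR = 0·sL + 1·sR = 3/5

15/41 3/5 -273/410 3/5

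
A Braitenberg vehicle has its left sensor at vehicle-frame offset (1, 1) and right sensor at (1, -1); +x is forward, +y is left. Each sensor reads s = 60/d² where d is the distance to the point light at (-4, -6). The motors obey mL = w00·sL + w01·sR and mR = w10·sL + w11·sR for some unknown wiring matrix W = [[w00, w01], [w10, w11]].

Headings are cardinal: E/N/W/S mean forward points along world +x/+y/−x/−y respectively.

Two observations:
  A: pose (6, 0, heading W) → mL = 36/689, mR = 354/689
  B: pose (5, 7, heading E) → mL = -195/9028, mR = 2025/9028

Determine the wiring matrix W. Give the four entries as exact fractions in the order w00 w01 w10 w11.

obs A: pose=(6,0,W) → sL=30/53, sR=6/13, mL=36/689, mR=354/689
obs B: pose=(5,7,E) → sL=15/74, sR=15/61, mL=-195/9028, mR=2025/9028
sensor matrix S = [[30/53, 6/13], [15/74, 15/61]]; det S = 70965/1555073
solve [mL_A; mL_B] = S·[w00; w01] and [mR_A; mR_B] = S·[w10; w11]:
  w00 = 1/2, w01 = -1/2, w10 = 1/2, w11 = 1/2

1/2 -1/2 1/2 1/2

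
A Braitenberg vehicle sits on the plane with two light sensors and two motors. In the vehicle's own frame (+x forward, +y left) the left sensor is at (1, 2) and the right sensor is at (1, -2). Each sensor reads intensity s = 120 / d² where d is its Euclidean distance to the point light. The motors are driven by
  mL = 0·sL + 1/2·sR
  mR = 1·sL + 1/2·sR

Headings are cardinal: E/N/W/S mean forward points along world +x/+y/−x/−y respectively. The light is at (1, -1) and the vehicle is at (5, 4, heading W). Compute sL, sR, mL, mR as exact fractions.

left sensor world pos  = (4, 2); dL² = 18
right sensor world pos = (4, 6); dR² = 58
sL = 120/18 = 20/3
sR = 120/58 = 60/29
mL = 0·sL + 1/2·sR = 30/29
mR = 1·sL + 1/2·sR = 670/87

20/3 60/29 30/29 670/87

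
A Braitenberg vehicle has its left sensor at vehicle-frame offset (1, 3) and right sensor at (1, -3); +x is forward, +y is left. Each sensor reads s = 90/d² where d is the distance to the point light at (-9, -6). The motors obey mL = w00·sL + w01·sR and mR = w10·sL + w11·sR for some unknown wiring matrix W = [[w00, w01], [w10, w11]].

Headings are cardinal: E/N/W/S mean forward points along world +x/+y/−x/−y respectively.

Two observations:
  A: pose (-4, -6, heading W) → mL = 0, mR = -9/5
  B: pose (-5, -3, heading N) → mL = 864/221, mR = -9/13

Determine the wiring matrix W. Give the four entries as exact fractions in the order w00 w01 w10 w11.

1 -1 0 -1/2

obs A: pose=(-4,-6,W) → sL=18/5, sR=18/5, mL=0, mR=-9/5
obs B: pose=(-5,-3,N) → sL=90/17, sR=18/13, mL=864/221, mR=-9/13
sensor matrix S = [[18/5, 18/5], [90/17, 18/13]]; det S = -15552/1105
solve [mL_A; mL_B] = S·[w00; w01] and [mR_A; mR_B] = S·[w10; w11]:
  w00 = 1, w01 = -1, w10 = 0, w11 = -1/2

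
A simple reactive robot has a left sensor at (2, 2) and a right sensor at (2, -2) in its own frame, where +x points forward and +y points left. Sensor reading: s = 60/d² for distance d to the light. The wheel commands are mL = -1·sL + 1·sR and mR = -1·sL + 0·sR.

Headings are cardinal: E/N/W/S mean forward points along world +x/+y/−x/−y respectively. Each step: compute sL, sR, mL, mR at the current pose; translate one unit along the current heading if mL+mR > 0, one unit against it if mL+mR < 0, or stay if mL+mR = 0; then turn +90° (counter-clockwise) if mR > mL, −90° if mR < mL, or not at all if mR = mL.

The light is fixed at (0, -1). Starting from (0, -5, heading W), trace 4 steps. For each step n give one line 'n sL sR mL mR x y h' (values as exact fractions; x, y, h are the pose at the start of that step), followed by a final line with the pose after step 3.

0 3/2 15/2 6 -3/2 0 -5 W
1 60/13 12 96/13 -60/13 -1 -5 N
2 30 30/13 -360/13 -30 -1 -4 E
3 12/5 60/41 -192/205 -12/5 -2 -4 S
final -2 -3 W

n=0: pose=(0,-5,W); sL=3/2, sR=15/2; mL=6, mR=-3/2; mL+mR=9/2 → advance +1; mR−mL=-15/2 → turn -1·90°
n=1: pose=(-1,-5,N); sL=60/13, sR=12; mL=96/13, mR=-60/13; mL+mR=36/13 → advance +1; mR−mL=-12 → turn -1·90°
n=2: pose=(-1,-4,E); sL=30, sR=30/13; mL=-360/13, mR=-30; mL+mR=-750/13 → advance -1; mR−mL=-30/13 → turn -1·90°
n=3: pose=(-2,-4,S); sL=12/5, sR=60/41; mL=-192/205, mR=-12/5; mL+mR=-684/205 → advance -1; mR−mL=-60/41 → turn -1·90°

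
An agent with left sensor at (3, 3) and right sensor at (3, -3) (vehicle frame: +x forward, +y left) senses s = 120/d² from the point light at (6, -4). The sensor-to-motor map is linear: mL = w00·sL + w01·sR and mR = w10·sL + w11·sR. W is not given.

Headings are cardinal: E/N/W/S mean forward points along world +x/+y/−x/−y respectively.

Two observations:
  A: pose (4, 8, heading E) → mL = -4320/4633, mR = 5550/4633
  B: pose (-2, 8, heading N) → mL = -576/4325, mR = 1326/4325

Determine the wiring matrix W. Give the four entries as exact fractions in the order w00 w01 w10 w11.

obs A: pose=(4,8,E) → sL=60/113, sR=60/41, mL=-4320/4633, mR=5550/4633
obs B: pose=(-2,8,N) → sL=60/173, sR=12/25, mL=-576/4325, mR=1326/4325
sensor matrix S = [[60/113, 60/41], [60/173, 12/25]]; det S = -1012608/4007545
solve [mL_A; mL_B] = S·[w00; w01] and [mR_A; mR_B] = S·[w10; w11]:
  w00 = 1, w01 = -1, w10 = -1/2, w11 = 1

1 -1 -1/2 1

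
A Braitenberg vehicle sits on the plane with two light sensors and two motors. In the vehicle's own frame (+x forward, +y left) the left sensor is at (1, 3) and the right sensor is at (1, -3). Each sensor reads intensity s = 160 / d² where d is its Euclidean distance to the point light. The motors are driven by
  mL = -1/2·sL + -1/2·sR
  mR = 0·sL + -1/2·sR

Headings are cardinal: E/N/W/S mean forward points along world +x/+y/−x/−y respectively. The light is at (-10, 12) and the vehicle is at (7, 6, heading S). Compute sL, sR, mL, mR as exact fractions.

160/449 32/49 -11104/22001 -16/49

left sensor world pos  = (10, 5); dL² = 449
right sensor world pos = (4, 5); dR² = 245
sL = 160/449 = 160/449
sR = 160/245 = 32/49
mL = -1/2·sL + -1/2·sR = -11104/22001
mR = 0·sL + -1/2·sR = -16/49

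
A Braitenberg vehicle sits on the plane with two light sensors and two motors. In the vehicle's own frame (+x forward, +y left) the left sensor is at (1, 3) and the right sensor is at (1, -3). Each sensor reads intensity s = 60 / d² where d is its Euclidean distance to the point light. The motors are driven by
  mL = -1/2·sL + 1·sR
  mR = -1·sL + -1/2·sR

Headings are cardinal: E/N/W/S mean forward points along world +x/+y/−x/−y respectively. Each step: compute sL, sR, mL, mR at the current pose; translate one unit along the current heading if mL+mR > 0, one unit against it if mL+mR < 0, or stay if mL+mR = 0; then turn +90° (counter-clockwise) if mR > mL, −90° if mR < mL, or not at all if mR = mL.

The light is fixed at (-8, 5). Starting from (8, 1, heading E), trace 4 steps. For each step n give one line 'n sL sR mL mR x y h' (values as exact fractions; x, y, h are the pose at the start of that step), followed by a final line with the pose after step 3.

n=0: pose=(8,1,E); sL=6/29, sR=30/169; mL=363/4901, mR=-1449/4901; mL+mR=-1086/4901 → advance -1; mR−mL=-1812/4901 → turn -1·90°
n=1: pose=(7,1,S); sL=60/349, sR=60/169; mL=15870/58981, mR=-20610/58981; mL+mR=-4740/58981 → advance -1; mR−mL=-36480/58981 → turn -1·90°
n=2: pose=(7,2,W); sL=15/58, sR=15/49; mL=1005/5684, mR=-585/1421; mL+mR=-1335/5684 → advance -1; mR−mL=-3345/5684 → turn -1·90°
n=3: pose=(8,2,N); sL=60/173, sR=12/73; mL=-114/12629, mR=-5418/12629; mL+mR=-5532/12629 → advance -1; mR−mL=-5304/12629 → turn -1·90°

0 6/29 30/169 363/4901 -1449/4901 8 1 E
1 60/349 60/169 15870/58981 -20610/58981 7 1 S
2 15/58 15/49 1005/5684 -585/1421 7 2 W
3 60/173 12/73 -114/12629 -5418/12629 8 2 N
final 8 1 E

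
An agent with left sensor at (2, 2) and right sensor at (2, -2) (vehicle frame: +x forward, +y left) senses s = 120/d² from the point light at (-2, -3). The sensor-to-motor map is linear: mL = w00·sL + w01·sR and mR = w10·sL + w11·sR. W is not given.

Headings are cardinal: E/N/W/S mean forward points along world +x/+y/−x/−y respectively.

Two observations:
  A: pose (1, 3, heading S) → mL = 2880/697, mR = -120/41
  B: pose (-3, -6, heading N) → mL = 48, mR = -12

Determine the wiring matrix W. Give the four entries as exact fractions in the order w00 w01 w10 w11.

-1 1 -1 0

obs A: pose=(1,3,S) → sL=120/41, sR=120/17, mL=2880/697, mR=-120/41
obs B: pose=(-3,-6,N) → sL=12, sR=60, mL=48, mR=-12
sensor matrix S = [[120/41, 120/17], [12, 60]]; det S = 63360/697
solve [mL_A; mL_B] = S·[w00; w01] and [mR_A; mR_B] = S·[w10; w11]:
  w00 = -1, w01 = 1, w10 = -1, w11 = 0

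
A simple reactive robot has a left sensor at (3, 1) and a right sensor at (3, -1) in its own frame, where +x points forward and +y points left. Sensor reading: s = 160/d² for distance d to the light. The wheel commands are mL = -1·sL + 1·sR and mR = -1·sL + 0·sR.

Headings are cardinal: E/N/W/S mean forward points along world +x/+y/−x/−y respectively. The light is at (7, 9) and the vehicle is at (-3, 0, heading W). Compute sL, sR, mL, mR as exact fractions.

left sensor world pos  = (-6, -1); dL² = 269
right sensor world pos = (-6, 1); dR² = 233
sL = 160/269 = 160/269
sR = 160/233 = 160/233
mL = -1·sL + 1·sR = 5760/62677
mR = -1·sL + 0·sR = -160/269

160/269 160/233 5760/62677 -160/269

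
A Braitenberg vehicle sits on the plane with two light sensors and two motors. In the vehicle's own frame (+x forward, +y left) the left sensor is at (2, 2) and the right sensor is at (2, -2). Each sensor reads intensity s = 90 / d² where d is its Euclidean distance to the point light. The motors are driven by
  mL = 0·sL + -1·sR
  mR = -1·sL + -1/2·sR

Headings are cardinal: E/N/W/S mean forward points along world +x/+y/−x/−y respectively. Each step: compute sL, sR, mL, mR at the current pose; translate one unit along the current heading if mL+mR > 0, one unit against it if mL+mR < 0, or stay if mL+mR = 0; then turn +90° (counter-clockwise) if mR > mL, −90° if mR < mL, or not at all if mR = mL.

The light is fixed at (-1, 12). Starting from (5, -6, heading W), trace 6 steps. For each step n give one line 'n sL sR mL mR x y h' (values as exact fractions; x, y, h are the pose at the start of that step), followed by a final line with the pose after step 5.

0 45/208 45/136 -45/136 -675/1768 5 -6 W
1 90/281 90/337 -90/337 -42975/94697 6 -6 N
2 9/37 5/29 -5/29 -707/2146 6 -7 E
3 18/101 90/457 -90/457 -12771/46157 5 -7 S
4 45/208 45/136 -45/136 -675/1768 5 -6 W
5 90/281 90/337 -90/337 -42975/94697 6 -6 N
final 6 -7 E

n=0: pose=(5,-6,W); sL=45/208, sR=45/136; mL=-45/136, mR=-675/1768; mL+mR=-315/442 → advance -1; mR−mL=-45/884 → turn -1·90°
n=1: pose=(6,-6,N); sL=90/281, sR=90/337; mL=-90/337, mR=-42975/94697; mL+mR=-68265/94697 → advance -1; mR−mL=-17685/94697 → turn -1·90°
n=2: pose=(6,-7,E); sL=9/37, sR=5/29; mL=-5/29, mR=-707/2146; mL+mR=-1077/2146 → advance -1; mR−mL=-337/2146 → turn -1·90°
n=3: pose=(5,-7,S); sL=18/101, sR=90/457; mL=-90/457, mR=-12771/46157; mL+mR=-21861/46157 → advance -1; mR−mL=-3681/46157 → turn -1·90°
n=4: pose=(5,-6,W); sL=45/208, sR=45/136; mL=-45/136, mR=-675/1768; mL+mR=-315/442 → advance -1; mR−mL=-45/884 → turn -1·90°
n=5: pose=(6,-6,N); sL=90/281, sR=90/337; mL=-90/337, mR=-42975/94697; mL+mR=-68265/94697 → advance -1; mR−mL=-17685/94697 → turn -1·90°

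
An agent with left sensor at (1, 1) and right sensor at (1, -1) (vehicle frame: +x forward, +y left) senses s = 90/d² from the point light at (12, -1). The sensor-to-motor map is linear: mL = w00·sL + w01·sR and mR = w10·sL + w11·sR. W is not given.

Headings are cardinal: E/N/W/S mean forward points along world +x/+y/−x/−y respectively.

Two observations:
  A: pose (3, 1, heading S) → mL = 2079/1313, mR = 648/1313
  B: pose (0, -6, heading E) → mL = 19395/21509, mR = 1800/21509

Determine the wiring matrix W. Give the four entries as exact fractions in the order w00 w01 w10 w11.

obs A: pose=(3,1,S) → sL=18/13, sR=90/101, mL=2079/1313, mR=648/1313
obs B: pose=(0,-6,E) → sL=90/137, sR=90/157, mL=19395/21509, mR=1800/21509
sensor matrix S = [[18/13, 90/101], [90/137, 90/157]]; det S = 5883840/28241317
solve [mL_A; mL_B] = S·[w00; w01] and [mR_A; mR_B] = S·[w10; w11]:
  w00 = 1/2, w01 = 1, w10 = 1, w11 = -1

1/2 1 1 -1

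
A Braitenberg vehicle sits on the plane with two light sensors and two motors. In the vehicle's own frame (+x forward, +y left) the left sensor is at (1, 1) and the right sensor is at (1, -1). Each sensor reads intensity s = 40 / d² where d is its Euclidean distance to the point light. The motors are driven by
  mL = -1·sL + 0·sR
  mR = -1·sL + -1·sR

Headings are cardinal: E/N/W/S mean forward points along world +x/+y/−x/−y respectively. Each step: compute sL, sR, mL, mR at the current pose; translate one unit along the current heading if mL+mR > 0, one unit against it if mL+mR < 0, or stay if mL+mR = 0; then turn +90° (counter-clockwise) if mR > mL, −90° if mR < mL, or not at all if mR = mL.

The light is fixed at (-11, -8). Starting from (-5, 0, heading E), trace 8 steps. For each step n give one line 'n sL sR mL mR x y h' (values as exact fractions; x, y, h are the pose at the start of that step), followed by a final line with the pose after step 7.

n=0: pose=(-5,0,E); sL=4/13, sR=20/49; mL=-4/13, mR=-456/637; mL+mR=-652/637 → advance -1; mR−mL=-20/49 → turn -1·90°
n=1: pose=(-6,0,S); sL=8/17, sR=8/13; mL=-8/17, mR=-240/221; mL+mR=-344/221 → advance -1; mR−mL=-8/13 → turn -1·90°
n=2: pose=(-6,1,W); sL=1/2, sR=10/29; mL=-1/2, mR=-49/58; mL+mR=-39/29 → advance -1; mR−mL=-10/29 → turn -1·90°
n=3: pose=(-5,1,N); sL=8/25, sR=40/149; mL=-8/25, mR=-2192/3725; mL+mR=-3384/3725 → advance -1; mR−mL=-40/149 → turn -1·90°
n=4: pose=(-5,0,E); sL=4/13, sR=20/49; mL=-4/13, mR=-456/637; mL+mR=-652/637 → advance -1; mR−mL=-20/49 → turn -1·90°
n=5: pose=(-6,0,S); sL=8/17, sR=8/13; mL=-8/17, mR=-240/221; mL+mR=-344/221 → advance -1; mR−mL=-8/13 → turn -1·90°
n=6: pose=(-6,1,W); sL=1/2, sR=10/29; mL=-1/2, mR=-49/58; mL+mR=-39/29 → advance -1; mR−mL=-10/29 → turn -1·90°
n=7: pose=(-5,1,N); sL=8/25, sR=40/149; mL=-8/25, mR=-2192/3725; mL+mR=-3384/3725 → advance -1; mR−mL=-40/149 → turn -1·90°

0 4/13 20/49 -4/13 -456/637 -5 0 E
1 8/17 8/13 -8/17 -240/221 -6 0 S
2 1/2 10/29 -1/2 -49/58 -6 1 W
3 8/25 40/149 -8/25 -2192/3725 -5 1 N
4 4/13 20/49 -4/13 -456/637 -5 0 E
5 8/17 8/13 -8/17 -240/221 -6 0 S
6 1/2 10/29 -1/2 -49/58 -6 1 W
7 8/25 40/149 -8/25 -2192/3725 -5 1 N
final -5 0 E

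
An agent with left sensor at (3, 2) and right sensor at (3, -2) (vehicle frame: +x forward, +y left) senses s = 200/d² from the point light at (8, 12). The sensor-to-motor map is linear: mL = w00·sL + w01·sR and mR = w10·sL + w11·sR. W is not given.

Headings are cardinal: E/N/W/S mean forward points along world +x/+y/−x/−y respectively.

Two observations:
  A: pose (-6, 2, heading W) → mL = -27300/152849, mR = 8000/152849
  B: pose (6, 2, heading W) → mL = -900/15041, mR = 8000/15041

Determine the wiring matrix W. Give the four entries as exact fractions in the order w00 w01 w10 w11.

obs A: pose=(-6,2,W) → sL=200/433, sR=200/353, mL=-27300/152849, mR=8000/152849
obs B: pose=(6,2,W) → sL=200/169, sR=200/89, mL=-900/15041, mR=8000/15041
sensor matrix S = [[200/433, 200/353], [200/169, 200/89]]; det S = 844800000/2299001809
solve [mL_A; mL_B] = S·[w00; w01] and [mR_A; mR_B] = S·[w10; w11]:
  w00 = -1, w01 = 1/2, w10 = -1/2, w11 = 1/2

-1 1/2 -1/2 1/2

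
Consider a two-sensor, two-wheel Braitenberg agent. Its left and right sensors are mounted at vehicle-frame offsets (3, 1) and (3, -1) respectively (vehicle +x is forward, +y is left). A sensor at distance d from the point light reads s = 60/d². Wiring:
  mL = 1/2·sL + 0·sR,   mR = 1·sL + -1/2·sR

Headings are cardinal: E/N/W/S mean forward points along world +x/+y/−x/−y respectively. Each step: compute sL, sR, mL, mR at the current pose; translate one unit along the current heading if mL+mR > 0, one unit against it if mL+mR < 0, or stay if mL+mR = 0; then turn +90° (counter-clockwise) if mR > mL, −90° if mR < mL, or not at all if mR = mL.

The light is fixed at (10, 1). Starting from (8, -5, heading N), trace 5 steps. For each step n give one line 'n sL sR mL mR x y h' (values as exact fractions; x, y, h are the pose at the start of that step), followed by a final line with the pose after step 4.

0 10/3 6 5/3 1/3 8 -5 N
1 60/17 60/37 30/17 1710/629 8 -4 E
2 15/2 15 15/4 0 9 -4 N
3 60/13 60/29 30/13 1350/377 9 -3 E
4 30 30 15 15 10 -3 N
final 10 -2 N

n=0: pose=(8,-5,N); sL=10/3, sR=6; mL=5/3, mR=1/3; mL+mR=2 → advance +1; mR−mL=-4/3 → turn -1·90°
n=1: pose=(8,-4,E); sL=60/17, sR=60/37; mL=30/17, mR=1710/629; mL+mR=2820/629 → advance +1; mR−mL=600/629 → turn +1·90°
n=2: pose=(9,-4,N); sL=15/2, sR=15; mL=15/4, mR=0; mL+mR=15/4 → advance +1; mR−mL=-15/4 → turn -1·90°
n=3: pose=(9,-3,E); sL=60/13, sR=60/29; mL=30/13, mR=1350/377; mL+mR=2220/377 → advance +1; mR−mL=480/377 → turn +1·90°
n=4: pose=(10,-3,N); sL=30, sR=30; mL=15, mR=15; mL+mR=30 → advance +1; mR−mL=0 → turn +0·90°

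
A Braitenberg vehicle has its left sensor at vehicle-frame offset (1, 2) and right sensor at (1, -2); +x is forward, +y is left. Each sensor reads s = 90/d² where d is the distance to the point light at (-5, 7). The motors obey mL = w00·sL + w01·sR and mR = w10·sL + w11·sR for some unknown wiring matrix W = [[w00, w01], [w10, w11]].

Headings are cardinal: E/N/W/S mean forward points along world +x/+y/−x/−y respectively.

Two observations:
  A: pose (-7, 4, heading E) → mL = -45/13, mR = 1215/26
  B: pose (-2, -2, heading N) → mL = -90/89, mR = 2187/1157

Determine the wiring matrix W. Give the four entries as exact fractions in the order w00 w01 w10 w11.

0 -1 1 1/2

obs A: pose=(-7,4,E) → sL=45, sR=45/13, mL=-45/13, mR=1215/26
obs B: pose=(-2,-2,N) → sL=18/13, sR=90/89, mL=-90/89, mR=2187/1157
sensor matrix S = [[45, 45/13], [18/13, 90/89]]; det S = 612360/15041
solve [mL_A; mL_B] = S·[w00; w01] and [mR_A; mR_B] = S·[w10; w11]:
  w00 = 0, w01 = -1, w10 = 1, w11 = 1/2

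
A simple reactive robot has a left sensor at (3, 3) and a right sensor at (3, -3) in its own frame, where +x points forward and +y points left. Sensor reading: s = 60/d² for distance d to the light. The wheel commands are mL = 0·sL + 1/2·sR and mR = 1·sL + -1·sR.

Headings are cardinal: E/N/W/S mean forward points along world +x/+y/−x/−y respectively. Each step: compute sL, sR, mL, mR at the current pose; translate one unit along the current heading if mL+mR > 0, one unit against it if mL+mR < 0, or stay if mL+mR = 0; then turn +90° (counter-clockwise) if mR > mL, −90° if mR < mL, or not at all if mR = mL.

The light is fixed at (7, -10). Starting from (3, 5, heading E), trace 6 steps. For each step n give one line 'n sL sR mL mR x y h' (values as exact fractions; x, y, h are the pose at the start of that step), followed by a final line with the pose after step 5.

0 12/65 12/29 6/29 -432/1885 3 5 E
1 15/37 15/52 15/104 225/1924 2 5 S
2 12/37 60/353 30/353 2016/13061 2 4 W
3 6/13 30/101 15/101 216/1313 1 4 S
4 12/53 60/109 30/109 -1872/5777 1 3 E
5 15/29 3/10 3/20 63/290 0 3 S
final 0 2 E

n=0: pose=(3,5,E); sL=12/65, sR=12/29; mL=6/29, mR=-432/1885; mL+mR=-42/1885 → advance -1; mR−mL=-822/1885 → turn -1·90°
n=1: pose=(2,5,S); sL=15/37, sR=15/52; mL=15/104, mR=225/1924; mL+mR=1005/3848 → advance +1; mR−mL=-105/3848 → turn -1·90°
n=2: pose=(2,4,W); sL=12/37, sR=60/353; mL=30/353, mR=2016/13061; mL+mR=3126/13061 → advance +1; mR−mL=906/13061 → turn +1·90°
n=3: pose=(1,4,S); sL=6/13, sR=30/101; mL=15/101, mR=216/1313; mL+mR=411/1313 → advance +1; mR−mL=21/1313 → turn +1·90°
n=4: pose=(1,3,E); sL=12/53, sR=60/109; mL=30/109, mR=-1872/5777; mL+mR=-282/5777 → advance -1; mR−mL=-3462/5777 → turn -1·90°
n=5: pose=(0,3,S); sL=15/29, sR=3/10; mL=3/20, mR=63/290; mL+mR=213/580 → advance +1; mR−mL=39/580 → turn +1·90°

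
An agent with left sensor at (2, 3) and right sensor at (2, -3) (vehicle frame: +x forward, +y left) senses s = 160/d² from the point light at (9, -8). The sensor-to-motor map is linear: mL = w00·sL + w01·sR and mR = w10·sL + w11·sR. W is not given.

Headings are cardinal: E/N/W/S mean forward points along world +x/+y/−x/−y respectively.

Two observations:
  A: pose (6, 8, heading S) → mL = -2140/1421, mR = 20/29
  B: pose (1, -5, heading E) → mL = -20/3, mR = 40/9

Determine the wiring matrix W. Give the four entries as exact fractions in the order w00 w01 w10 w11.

obs A: pose=(6,8,S) → sL=40/49, sR=20/29, mL=-2140/1421, mR=20/29
obs B: pose=(1,-5,E) → sL=20/9, sR=40/9, mL=-20/3, mR=40/9
sensor matrix S = [[40/49, 20/29], [20/9, 40/9]]; det S = 26800/12789
solve [mL_A; mL_B] = S·[w00; w01] and [mR_A; mR_B] = S·[w10; w11]:
  w00 = -1, w01 = -1, w10 = 0, w11 = 1

-1 -1 0 1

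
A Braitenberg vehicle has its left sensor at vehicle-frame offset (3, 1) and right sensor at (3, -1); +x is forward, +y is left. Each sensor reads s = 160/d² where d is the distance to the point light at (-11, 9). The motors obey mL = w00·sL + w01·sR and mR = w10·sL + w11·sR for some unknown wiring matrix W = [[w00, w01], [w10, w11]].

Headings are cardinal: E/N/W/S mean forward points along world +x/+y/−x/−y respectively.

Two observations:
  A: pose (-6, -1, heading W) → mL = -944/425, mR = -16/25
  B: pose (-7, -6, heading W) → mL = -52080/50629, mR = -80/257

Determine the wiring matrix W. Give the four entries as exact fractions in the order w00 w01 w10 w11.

-1 -1/2 -1/2 0

obs A: pose=(-6,-1,W) → sL=32/25, sR=32/17, mL=-944/425, mR=-16/25
obs B: pose=(-7,-6,W) → sL=160/257, sR=160/197, mL=-52080/50629, mR=-80/257
sensor matrix S = [[32/25, 32/17], [160/257, 160/197]]; det S = -569344/4303465
solve [mL_A; mL_B] = S·[w00; w01] and [mR_A; mR_B] = S·[w10; w11]:
  w00 = -1, w01 = -1/2, w10 = -1/2, w11 = 0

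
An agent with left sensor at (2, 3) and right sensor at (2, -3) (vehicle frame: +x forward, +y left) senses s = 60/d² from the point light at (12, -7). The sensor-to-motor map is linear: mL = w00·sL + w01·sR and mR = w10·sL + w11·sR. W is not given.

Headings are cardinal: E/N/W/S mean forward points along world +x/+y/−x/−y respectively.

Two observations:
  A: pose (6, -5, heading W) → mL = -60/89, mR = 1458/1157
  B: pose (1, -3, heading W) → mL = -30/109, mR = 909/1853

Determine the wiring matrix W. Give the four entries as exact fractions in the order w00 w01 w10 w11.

0 -1 1 1/2

obs A: pose=(6,-5,W) → sL=12/13, sR=60/89, mL=-60/89, mR=1458/1157
obs B: pose=(1,-3,W) → sL=6/17, sR=30/109, mL=-30/109, mR=909/1853
sensor matrix S = [[12/13, 60/89], [6/17, 30/109]]; det S = 34560/2143921
solve [mL_A; mL_B] = S·[w00; w01] and [mR_A; mR_B] = S·[w10; w11]:
  w00 = 0, w01 = -1, w10 = 1, w11 = 1/2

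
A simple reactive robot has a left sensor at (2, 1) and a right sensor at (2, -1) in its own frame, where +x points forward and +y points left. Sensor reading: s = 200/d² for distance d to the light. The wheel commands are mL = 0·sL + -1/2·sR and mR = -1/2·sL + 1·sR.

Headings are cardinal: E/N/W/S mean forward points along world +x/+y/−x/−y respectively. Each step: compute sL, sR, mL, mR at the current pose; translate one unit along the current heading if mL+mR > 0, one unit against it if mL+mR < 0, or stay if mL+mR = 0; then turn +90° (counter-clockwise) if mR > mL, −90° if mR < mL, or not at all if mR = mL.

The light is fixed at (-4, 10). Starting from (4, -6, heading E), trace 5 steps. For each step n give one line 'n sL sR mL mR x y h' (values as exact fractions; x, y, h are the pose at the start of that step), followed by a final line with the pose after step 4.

n=0: pose=(4,-6,E); sL=8/13, sR=200/389; mL=-100/389, mR=1044/5057; mL+mR=-256/5057 → advance -1; mR−mL=2344/5057 → turn +1·90°
n=1: pose=(3,-6,N); sL=25/29, sR=10/13; mL=-5/13, mR=255/754; mL+mR=-35/754 → advance -1; mR−mL=545/754 → turn +1·90°
n=2: pose=(3,-7,W); sL=200/349, sR=200/281; mL=-100/281, mR=41700/98069; mL+mR=6800/98069 → advance +1; mR−mL=76600/98069 → turn +1·90°
n=3: pose=(2,-7,S); sL=20/41, sR=100/193; mL=-50/193, mR=2170/7913; mL+mR=120/7913 → advance +1; mR−mL=4220/7913 → turn +1·90°
n=4: pose=(2,-8,E); sL=200/353, sR=8/17; mL=-4/17, mR=1124/6001; mL+mR=-288/6001 → advance -1; mR−mL=2536/6001 → turn +1·90°

0 8/13 200/389 -100/389 1044/5057 4 -6 E
1 25/29 10/13 -5/13 255/754 3 -6 N
2 200/349 200/281 -100/281 41700/98069 3 -7 W
3 20/41 100/193 -50/193 2170/7913 2 -7 S
4 200/353 8/17 -4/17 1124/6001 2 -8 E
final 1 -8 N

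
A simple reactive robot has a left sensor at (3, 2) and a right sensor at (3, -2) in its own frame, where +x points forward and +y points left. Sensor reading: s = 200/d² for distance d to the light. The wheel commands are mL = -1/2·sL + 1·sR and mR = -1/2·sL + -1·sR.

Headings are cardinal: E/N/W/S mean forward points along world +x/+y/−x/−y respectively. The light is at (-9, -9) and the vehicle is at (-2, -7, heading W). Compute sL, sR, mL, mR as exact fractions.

25/2 25/4 0 -25/2

left sensor world pos  = (-5, -9); dL² = 16
right sensor world pos = (-5, -5); dR² = 32
sL = 200/16 = 25/2
sR = 200/32 = 25/4
mL = -1/2·sL + 1·sR = 0
mR = -1/2·sL + -1·sR = -25/2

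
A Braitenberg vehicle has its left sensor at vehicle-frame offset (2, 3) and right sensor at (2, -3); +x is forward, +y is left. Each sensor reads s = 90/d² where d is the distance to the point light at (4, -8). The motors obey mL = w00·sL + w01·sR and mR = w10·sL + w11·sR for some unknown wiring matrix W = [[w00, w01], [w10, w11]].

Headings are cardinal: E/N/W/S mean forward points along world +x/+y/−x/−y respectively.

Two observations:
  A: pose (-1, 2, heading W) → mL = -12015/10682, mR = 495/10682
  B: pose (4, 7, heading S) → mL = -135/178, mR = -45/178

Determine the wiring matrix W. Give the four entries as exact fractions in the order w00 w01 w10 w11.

-1 -1/2 1/2 -1

obs A: pose=(-1,2,W) → sL=45/49, sR=45/109, mL=-12015/10682, mR=495/10682
obs B: pose=(4,7,S) → sL=45/89, sR=45/89, mL=-135/178, mR=-45/178
sensor matrix S = [[45/49, 45/109], [45/89, 45/89]]; det S = 121500/475349
solve [mL_A; mL_B] = S·[w00; w01] and [mR_A; mR_B] = S·[w10; w11]:
  w00 = -1, w01 = -1/2, w10 = 1/2, w11 = -1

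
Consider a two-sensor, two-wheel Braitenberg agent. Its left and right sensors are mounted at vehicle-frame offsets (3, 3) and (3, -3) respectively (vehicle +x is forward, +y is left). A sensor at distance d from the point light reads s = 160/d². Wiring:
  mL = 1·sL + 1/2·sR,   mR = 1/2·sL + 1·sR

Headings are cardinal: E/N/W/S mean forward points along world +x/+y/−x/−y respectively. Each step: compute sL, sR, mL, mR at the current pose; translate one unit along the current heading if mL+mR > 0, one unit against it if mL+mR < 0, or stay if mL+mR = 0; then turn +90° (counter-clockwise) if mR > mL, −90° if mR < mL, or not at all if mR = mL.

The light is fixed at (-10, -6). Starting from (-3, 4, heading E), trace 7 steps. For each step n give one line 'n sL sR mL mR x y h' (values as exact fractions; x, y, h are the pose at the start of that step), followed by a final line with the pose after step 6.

n=0: pose=(-3,4,E); sL=160/269, sR=160/149; mL=45360/40081, mR=54960/40081; mL+mR=100320/40081 → advance +1; mR−mL=9600/40081 → turn +1·90°
n=1: pose=(-2,4,N); sL=80/97, sR=16/29; mL=3096/2813, mR=2712/2813; mL+mR=5808/2813 → advance +1; mR−mL=-384/2813 → turn -1·90°
n=2: pose=(-2,5,E); sL=160/317, sR=32/37; mL=10992/11729, mR=13104/11729; mL+mR=24096/11729 → advance +1; mR−mL=2112/11729 → turn +1·90°
n=3: pose=(-1,5,N); sL=20/29, sR=8/17; mL=456/493, mR=402/493; mL+mR=858/493 → advance +1; mR−mL=-54/493 → turn -1·90°
n=4: pose=(-1,6,E); sL=160/369, sR=32/45; mL=1456/1845, mR=1712/1845; mL+mR=352/205 → advance +1; mR−mL=256/1845 → turn +1·90°
n=5: pose=(0,6,N); sL=80/137, sR=80/197; mL=21240/26989, mR=18840/26989; mL+mR=40080/26989 → advance +1; mR−mL=-2400/26989 → turn -1·90°
n=6: pose=(0,7,E); sL=32/85, sR=160/269; mL=15408/22865, mR=17904/22865; mL+mR=33312/22865 → advance +1; mR−mL=2496/22865 → turn +1·90°

0 160/269 160/149 45360/40081 54960/40081 -3 4 E
1 80/97 16/29 3096/2813 2712/2813 -2 4 N
2 160/317 32/37 10992/11729 13104/11729 -2 5 E
3 20/29 8/17 456/493 402/493 -1 5 N
4 160/369 32/45 1456/1845 1712/1845 -1 6 E
5 80/137 80/197 21240/26989 18840/26989 0 6 N
6 32/85 160/269 15408/22865 17904/22865 0 7 E
final 1 7 N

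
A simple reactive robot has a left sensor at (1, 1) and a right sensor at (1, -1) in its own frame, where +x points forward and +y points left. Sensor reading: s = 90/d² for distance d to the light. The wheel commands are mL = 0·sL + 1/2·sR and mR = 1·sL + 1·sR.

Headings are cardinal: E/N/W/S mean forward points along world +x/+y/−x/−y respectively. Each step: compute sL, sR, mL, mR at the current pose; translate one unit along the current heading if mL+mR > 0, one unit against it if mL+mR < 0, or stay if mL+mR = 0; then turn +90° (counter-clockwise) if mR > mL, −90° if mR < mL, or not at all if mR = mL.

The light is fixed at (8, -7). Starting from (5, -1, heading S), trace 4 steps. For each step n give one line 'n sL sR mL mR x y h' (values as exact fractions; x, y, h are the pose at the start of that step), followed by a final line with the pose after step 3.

0 90/29 90/41 45/41 6300/1189 5 -1 S
1 9/4 9/2 9/4 27/4 5 -2 E
2 2 90/37 45/37 164/37 6 -2 N
3 45/17 45/29 45/58 2070/493 6 -1 W
final 5 -1 S

n=0: pose=(5,-1,S); sL=90/29, sR=90/41; mL=45/41, mR=6300/1189; mL+mR=7605/1189 → advance +1; mR−mL=4995/1189 → turn +1·90°
n=1: pose=(5,-2,E); sL=9/4, sR=9/2; mL=9/4, mR=27/4; mL+mR=9 → advance +1; mR−mL=9/2 → turn +1·90°
n=2: pose=(6,-2,N); sL=2, sR=90/37; mL=45/37, mR=164/37; mL+mR=209/37 → advance +1; mR−mL=119/37 → turn +1·90°
n=3: pose=(6,-1,W); sL=45/17, sR=45/29; mL=45/58, mR=2070/493; mL+mR=4905/986 → advance +1; mR−mL=3375/986 → turn +1·90°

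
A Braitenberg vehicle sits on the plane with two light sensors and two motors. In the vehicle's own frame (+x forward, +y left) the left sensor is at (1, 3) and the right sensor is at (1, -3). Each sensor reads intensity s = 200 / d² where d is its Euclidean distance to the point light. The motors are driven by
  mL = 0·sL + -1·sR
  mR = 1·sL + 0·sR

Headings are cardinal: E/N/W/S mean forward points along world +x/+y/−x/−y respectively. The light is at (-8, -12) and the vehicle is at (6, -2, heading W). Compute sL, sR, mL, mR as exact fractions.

left sensor world pos  = (5, -5); dL² = 218
right sensor world pos = (5, 1); dR² = 338
sL = 200/218 = 100/109
sR = 200/338 = 100/169
mL = 0·sL + -1·sR = -100/169
mR = 1·sL + 0·sR = 100/109

100/109 100/169 -100/169 100/109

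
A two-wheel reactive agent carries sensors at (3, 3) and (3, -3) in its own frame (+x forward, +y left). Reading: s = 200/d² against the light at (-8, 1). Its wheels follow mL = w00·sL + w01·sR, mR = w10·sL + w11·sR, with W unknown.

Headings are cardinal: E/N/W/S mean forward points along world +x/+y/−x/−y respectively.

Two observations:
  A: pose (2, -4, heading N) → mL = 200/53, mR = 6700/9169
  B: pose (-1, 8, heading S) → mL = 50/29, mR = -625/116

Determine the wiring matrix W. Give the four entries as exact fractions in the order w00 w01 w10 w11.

obs A: pose=(2,-4,N) → sL=200/53, sR=200/173, mL=200/53, mR=6700/9169
obs B: pose=(-1,8,S) → sL=50/29, sR=25/4, mL=50/29, mR=-625/116
sensor matrix S = [[200/53, 200/173], [50/29, 25/4]]; det S = 5741250/265901
solve [mL_A; mL_B] = S·[w00; w01] and [mR_A; mR_B] = S·[w10; w11]:
  w00 = 1, w01 = 0, w10 = 1/2, w11 = -1

1 0 1/2 -1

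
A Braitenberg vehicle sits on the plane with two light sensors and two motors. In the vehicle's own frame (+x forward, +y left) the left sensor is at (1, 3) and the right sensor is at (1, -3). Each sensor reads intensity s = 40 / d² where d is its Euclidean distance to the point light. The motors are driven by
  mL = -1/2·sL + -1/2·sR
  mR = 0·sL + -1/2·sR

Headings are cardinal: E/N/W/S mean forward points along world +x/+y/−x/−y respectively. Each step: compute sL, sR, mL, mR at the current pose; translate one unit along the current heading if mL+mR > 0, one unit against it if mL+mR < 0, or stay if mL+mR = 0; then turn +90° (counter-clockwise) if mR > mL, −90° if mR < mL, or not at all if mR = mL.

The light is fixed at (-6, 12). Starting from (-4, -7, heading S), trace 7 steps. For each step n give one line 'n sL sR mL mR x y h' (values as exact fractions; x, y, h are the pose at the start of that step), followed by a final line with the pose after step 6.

0 8/85 40/401 -3304/34085 -20/401 -4 -7 S
1 20/117 4/45 -76/585 -2/45 -4 -6 E
2 40/293 8/61 -2392/17873 -4/61 -5 -6 N
3 10/121 5/32 -925/7744 -5/64 -5 -7 W
4 8/85 40/401 -3304/34085 -20/401 -4 -7 S
5 20/117 4/45 -76/585 -2/45 -4 -6 E
6 40/293 8/61 -2392/17873 -4/61 -5 -6 N
final -5 -7 W

n=0: pose=(-4,-7,S); sL=8/85, sR=40/401; mL=-3304/34085, mR=-20/401; mL+mR=-5004/34085 → advance -1; mR−mL=4/85 → turn +1·90°
n=1: pose=(-4,-6,E); sL=20/117, sR=4/45; mL=-76/585, mR=-2/45; mL+mR=-34/195 → advance -1; mR−mL=10/117 → turn +1·90°
n=2: pose=(-5,-6,N); sL=40/293, sR=8/61; mL=-2392/17873, mR=-4/61; mL+mR=-3564/17873 → advance -1; mR−mL=20/293 → turn +1·90°
n=3: pose=(-5,-7,W); sL=10/121, sR=5/32; mL=-925/7744, mR=-5/64; mL+mR=-765/3872 → advance -1; mR−mL=5/121 → turn +1·90°
n=4: pose=(-4,-7,S); sL=8/85, sR=40/401; mL=-3304/34085, mR=-20/401; mL+mR=-5004/34085 → advance -1; mR−mL=4/85 → turn +1·90°
n=5: pose=(-4,-6,E); sL=20/117, sR=4/45; mL=-76/585, mR=-2/45; mL+mR=-34/195 → advance -1; mR−mL=10/117 → turn +1·90°
n=6: pose=(-5,-6,N); sL=40/293, sR=8/61; mL=-2392/17873, mR=-4/61; mL+mR=-3564/17873 → advance -1; mR−mL=20/293 → turn +1·90°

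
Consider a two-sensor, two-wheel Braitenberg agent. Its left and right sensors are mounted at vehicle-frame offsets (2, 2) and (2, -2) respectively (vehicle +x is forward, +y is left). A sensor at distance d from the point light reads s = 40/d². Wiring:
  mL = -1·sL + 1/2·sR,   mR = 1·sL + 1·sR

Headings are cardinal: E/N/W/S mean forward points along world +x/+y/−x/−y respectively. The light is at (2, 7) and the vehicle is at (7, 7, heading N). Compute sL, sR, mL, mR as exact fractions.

left sensor world pos  = (5, 9); dL² = 13
right sensor world pos = (9, 9); dR² = 53
sL = 40/13 = 40/13
sR = 40/53 = 40/53
mL = -1·sL + 1/2·sR = -1860/689
mR = 1·sL + 1·sR = 2640/689

40/13 40/53 -1860/689 2640/689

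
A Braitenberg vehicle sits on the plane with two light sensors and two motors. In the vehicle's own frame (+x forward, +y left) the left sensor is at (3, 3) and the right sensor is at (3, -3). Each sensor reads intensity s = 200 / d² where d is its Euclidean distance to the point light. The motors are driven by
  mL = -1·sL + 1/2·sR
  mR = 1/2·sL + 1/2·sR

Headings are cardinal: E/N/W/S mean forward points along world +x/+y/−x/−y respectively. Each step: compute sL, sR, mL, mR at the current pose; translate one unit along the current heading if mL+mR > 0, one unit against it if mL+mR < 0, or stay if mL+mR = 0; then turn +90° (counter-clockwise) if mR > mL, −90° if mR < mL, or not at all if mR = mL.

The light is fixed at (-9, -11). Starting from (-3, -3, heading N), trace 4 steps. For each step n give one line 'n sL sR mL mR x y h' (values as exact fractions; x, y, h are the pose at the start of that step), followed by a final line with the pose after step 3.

0 20/13 100/101 -1370/1313 1660/1313 -3 -3 N
1 40/9 200/153 -580/153 440/153 -3 -2 W
2 25/17 50/13 100/221 1175/442 -2 -2 S
3 200/221 8/5 -116/1105 1384/1105 -2 -3 E
final -1 -3 N

n=0: pose=(-3,-3,N); sL=20/13, sR=100/101; mL=-1370/1313, mR=1660/1313; mL+mR=290/1313 → advance +1; mR−mL=30/13 → turn +1·90°
n=1: pose=(-3,-2,W); sL=40/9, sR=200/153; mL=-580/153, mR=440/153; mL+mR=-140/153 → advance -1; mR−mL=20/3 → turn +1·90°
n=2: pose=(-2,-2,S); sL=25/17, sR=50/13; mL=100/221, mR=1175/442; mL+mR=1375/442 → advance +1; mR−mL=75/34 → turn +1·90°
n=3: pose=(-2,-3,E); sL=200/221, sR=8/5; mL=-116/1105, mR=1384/1105; mL+mR=1268/1105 → advance +1; mR−mL=300/221 → turn +1·90°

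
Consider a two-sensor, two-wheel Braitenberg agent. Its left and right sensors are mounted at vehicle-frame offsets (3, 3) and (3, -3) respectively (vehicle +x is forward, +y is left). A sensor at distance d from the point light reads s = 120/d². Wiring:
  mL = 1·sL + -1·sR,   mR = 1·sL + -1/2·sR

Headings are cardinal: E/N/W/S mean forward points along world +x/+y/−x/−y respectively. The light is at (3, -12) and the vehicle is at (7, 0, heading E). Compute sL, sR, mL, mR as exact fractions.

left sensor world pos  = (10, 3); dL² = 274
right sensor world pos = (10, -3); dR² = 130
sL = 120/274 = 60/137
sR = 120/130 = 12/13
mL = 1·sL + -1·sR = -864/1781
mR = 1·sL + -1/2·sR = -42/1781

60/137 12/13 -864/1781 -42/1781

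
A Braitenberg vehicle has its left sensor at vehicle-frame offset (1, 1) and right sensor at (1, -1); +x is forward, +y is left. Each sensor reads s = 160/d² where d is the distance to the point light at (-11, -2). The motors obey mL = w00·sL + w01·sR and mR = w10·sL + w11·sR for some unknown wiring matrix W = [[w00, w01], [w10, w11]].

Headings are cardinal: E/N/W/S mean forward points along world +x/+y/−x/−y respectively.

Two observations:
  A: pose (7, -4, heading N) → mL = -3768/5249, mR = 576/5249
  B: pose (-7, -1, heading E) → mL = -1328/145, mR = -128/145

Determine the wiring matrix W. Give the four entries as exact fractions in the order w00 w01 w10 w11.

obs A: pose=(7,-4,N) → sL=16/29, sR=80/181, mL=-3768/5249, mR=576/5249
obs B: pose=(-7,-1,E) → sL=160/29, sR=32/5, mL=-1328/145, mR=-128/145
sensor matrix S = [[16/29, 80/181], [160/29, 32/5]]; det S = 28672/26245
solve [mL_A; mL_B] = S·[w00; w01] and [mR_A; mR_B] = S·[w10; w11]:
  w00 = -1/2, w01 = -1, w10 = 1, w11 = -1

-1/2 -1 1 -1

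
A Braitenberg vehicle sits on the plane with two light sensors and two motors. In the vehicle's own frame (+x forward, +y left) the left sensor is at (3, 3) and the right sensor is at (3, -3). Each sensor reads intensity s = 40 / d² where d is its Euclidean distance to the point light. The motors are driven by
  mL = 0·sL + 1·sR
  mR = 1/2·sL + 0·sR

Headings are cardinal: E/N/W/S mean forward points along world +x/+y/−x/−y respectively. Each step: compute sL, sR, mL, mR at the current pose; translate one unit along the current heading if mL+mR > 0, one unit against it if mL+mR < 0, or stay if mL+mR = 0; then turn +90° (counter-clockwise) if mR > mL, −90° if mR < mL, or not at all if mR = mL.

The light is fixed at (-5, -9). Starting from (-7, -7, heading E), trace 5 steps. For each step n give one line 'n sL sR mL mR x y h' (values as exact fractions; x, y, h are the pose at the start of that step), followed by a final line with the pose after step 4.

0 20/13 20 20 10/13 -7 -7 E
1 8 40/17 40/17 4 -6 -7 S
2 2 5 5 1 -6 -8 E
3 40/13 40/13 40/13 20/13 -5 -8 S
4 20/9 20/9 20/9 10/9 -5 -9 W
final -6 -9 N

n=0: pose=(-7,-7,E); sL=20/13, sR=20; mL=20, mR=10/13; mL+mR=270/13 → advance +1; mR−mL=-250/13 → turn -1·90°
n=1: pose=(-6,-7,S); sL=8, sR=40/17; mL=40/17, mR=4; mL+mR=108/17 → advance +1; mR−mL=28/17 → turn +1·90°
n=2: pose=(-6,-8,E); sL=2, sR=5; mL=5, mR=1; mL+mR=6 → advance +1; mR−mL=-4 → turn -1·90°
n=3: pose=(-5,-8,S); sL=40/13, sR=40/13; mL=40/13, mR=20/13; mL+mR=60/13 → advance +1; mR−mL=-20/13 → turn -1·90°
n=4: pose=(-5,-9,W); sL=20/9, sR=20/9; mL=20/9, mR=10/9; mL+mR=10/3 → advance +1; mR−mL=-10/9 → turn -1·90°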